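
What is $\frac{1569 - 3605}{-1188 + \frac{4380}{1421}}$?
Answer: $\frac{723289}{420942} \approx 1.7183$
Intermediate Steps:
$\frac{1569 - 3605}{-1188 + \frac{4380}{1421}} = - \frac{2036}{-1188 + 4380 \cdot \frac{1}{1421}} = - \frac{2036}{-1188 + \frac{4380}{1421}} = - \frac{2036}{- \frac{1683768}{1421}} = \left(-2036\right) \left(- \frac{1421}{1683768}\right) = \frac{723289}{420942}$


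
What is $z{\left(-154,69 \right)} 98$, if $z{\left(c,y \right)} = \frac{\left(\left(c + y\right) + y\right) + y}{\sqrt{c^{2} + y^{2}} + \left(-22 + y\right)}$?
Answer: $- \frac{122059}{13134} + \frac{2597 \sqrt{28477}}{13134} \approx 24.074$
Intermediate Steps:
$z{\left(c,y \right)} = \frac{c + 3 y}{-22 + y + \sqrt{c^{2} + y^{2}}}$ ($z{\left(c,y \right)} = \frac{\left(c + 2 y\right) + y}{-22 + y + \sqrt{c^{2} + y^{2}}} = \frac{c + 3 y}{-22 + y + \sqrt{c^{2} + y^{2}}}$)
$z{\left(-154,69 \right)} 98 = \frac{-154 + 3 \cdot 69}{-22 + 69 + \sqrt{\left(-154\right)^{2} + 69^{2}}} \cdot 98 = \frac{-154 + 207}{-22 + 69 + \sqrt{23716 + 4761}} \cdot 98 = \frac{1}{-22 + 69 + \sqrt{28477}} \cdot 53 \cdot 98 = \frac{1}{47 + \sqrt{28477}} \cdot 53 \cdot 98 = \frac{53}{47 + \sqrt{28477}} \cdot 98 = \frac{5194}{47 + \sqrt{28477}}$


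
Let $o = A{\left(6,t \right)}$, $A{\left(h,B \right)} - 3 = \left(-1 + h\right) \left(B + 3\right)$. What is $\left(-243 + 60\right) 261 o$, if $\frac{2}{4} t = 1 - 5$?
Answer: $1050786$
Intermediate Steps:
$t = -8$ ($t = 2 \left(1 - 5\right) = 2 \left(-4\right) = -8$)
$A{\left(h,B \right)} = 3 + \left(-1 + h\right) \left(3 + B\right)$ ($A{\left(h,B \right)} = 3 + \left(-1 + h\right) \left(B + 3\right) = 3 + \left(-1 + h\right) \left(3 + B\right)$)
$o = -22$ ($o = \left(-1\right) \left(-8\right) + 3 \cdot 6 - 48 = 8 + 18 - 48 = -22$)
$\left(-243 + 60\right) 261 o = \left(-243 + 60\right) 261 \left(-22\right) = \left(-183\right) 261 \left(-22\right) = \left(-47763\right) \left(-22\right) = 1050786$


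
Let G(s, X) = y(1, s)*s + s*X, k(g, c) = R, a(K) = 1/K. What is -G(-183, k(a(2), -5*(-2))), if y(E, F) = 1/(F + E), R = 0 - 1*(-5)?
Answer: 166347/182 ≈ 913.99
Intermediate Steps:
R = 5 (R = 0 + 5 = 5)
k(g, c) = 5
y(E, F) = 1/(E + F)
G(s, X) = X*s + s/(1 + s) (G(s, X) = s/(1 + s) + s*X = s/(1 + s) + X*s = X*s + s/(1 + s))
-G(-183, k(a(2), -5*(-2))) = -(-183)*(1 + 5*(1 - 183))/(1 - 183) = -(-183)*(1 + 5*(-182))/(-182) = -(-183)*(-1)*(1 - 910)/182 = -(-183)*(-1)*(-909)/182 = -1*(-166347/182) = 166347/182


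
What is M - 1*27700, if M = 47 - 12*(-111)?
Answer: -26321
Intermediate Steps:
M = 1379 (M = 47 + 1332 = 1379)
M - 1*27700 = 1379 - 1*27700 = 1379 - 27700 = -26321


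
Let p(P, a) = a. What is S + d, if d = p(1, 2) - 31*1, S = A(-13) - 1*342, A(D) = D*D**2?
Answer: -2568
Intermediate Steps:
A(D) = D**3
S = -2539 (S = (-13)**3 - 1*342 = -2197 - 342 = -2539)
d = -29 (d = 2 - 31*1 = 2 - 31 = -29)
S + d = -2539 - 29 = -2568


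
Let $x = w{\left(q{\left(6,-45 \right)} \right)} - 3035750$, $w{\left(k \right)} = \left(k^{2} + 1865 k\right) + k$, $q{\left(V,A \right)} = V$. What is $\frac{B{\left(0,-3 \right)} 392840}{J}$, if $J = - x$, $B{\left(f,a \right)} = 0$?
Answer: $0$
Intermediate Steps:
$w{\left(k \right)} = k^{2} + 1866 k$
$x = -3024518$ ($x = 6 \left(1866 + 6\right) - 3035750 = 6 \cdot 1872 - 3035750 = 11232 - 3035750 = -3024518$)
$J = 3024518$ ($J = \left(-1\right) \left(-3024518\right) = 3024518$)
$\frac{B{\left(0,-3 \right)} 392840}{J} = \frac{0 \cdot 392840}{3024518} = 0 \cdot \frac{1}{3024518} = 0$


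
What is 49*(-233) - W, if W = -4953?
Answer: -6464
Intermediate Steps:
49*(-233) - W = 49*(-233) - 1*(-4953) = -11417 + 4953 = -6464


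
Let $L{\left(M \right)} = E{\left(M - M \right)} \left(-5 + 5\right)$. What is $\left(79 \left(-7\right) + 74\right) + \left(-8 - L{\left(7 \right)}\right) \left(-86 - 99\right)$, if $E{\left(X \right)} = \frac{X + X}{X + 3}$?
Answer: $1001$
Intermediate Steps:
$E{\left(X \right)} = \frac{2 X}{3 + X}$
$L{\left(M \right)} = 0$ ($L{\left(M \right)} = \frac{2 \left(M - M\right)}{3 + \left(M - M\right)} \left(-5 + 5\right) = 2 \cdot 0 \frac{1}{3 + 0} \cdot 0 = 2 \cdot 0 \cdot \frac{1}{3} \cdot 0 = 0 \cdot 0 = 0$)
$\left(79 \left(-7\right) + 74\right) + \left(-8 - L{\left(7 \right)}\right) \left(-86 - 99\right) = \left(79 \left(-7\right) + 74\right) + \left(-8 - 0\right) \left(-86 - 99\right) = \left(-553 + 74\right) + \left(-8 + 0\right) \left(-185\right) = -479 - -1480 = -479 + 1480 = 1001$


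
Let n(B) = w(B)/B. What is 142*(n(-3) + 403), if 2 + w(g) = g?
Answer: 172388/3 ≈ 57463.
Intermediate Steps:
w(g) = -2 + g
n(B) = (-2 + B)/B
142*(n(-3) + 403) = 142*((-2 - 3)/(-3) + 403) = 142*(-⅓*(-5) + 403) = 142*(5/3 + 403) = 142*(1214/3) = 172388/3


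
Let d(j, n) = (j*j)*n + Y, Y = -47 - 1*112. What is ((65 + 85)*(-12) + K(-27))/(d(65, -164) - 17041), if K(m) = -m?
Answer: 197/78900 ≈ 0.0024968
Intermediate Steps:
Y = -159 (Y = -47 - 112 = -159)
d(j, n) = -159 + n*j² (d(j, n) = (j*j)*n - 159 = j²*n - 159 = n*j² - 159 = -159 + n*j²)
((65 + 85)*(-12) + K(-27))/(d(65, -164) - 17041) = ((65 + 85)*(-12) - 1*(-27))/((-159 - 164*65²) - 17041) = (150*(-12) + 27)/((-159 - 164*4225) - 17041) = (-1800 + 27)/((-159 - 692900) - 17041) = -1773/(-693059 - 17041) = -1773/(-710100) = -1773*(-1/710100) = 197/78900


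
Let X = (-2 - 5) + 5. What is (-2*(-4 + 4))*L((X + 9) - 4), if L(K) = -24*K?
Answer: 0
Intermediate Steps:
X = -2 (X = -7 + 5 = -2)
(-2*(-4 + 4))*L((X + 9) - 4) = (-2*(-4 + 4))*(-24*((-2 + 9) - 4)) = (-2*0)*(-24*(7 - 4)) = 0*(-24*3) = 0*(-72) = 0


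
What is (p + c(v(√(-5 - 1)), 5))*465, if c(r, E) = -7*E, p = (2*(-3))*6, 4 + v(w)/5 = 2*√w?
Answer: -33015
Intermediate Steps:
v(w) = -20 + 10*√w (v(w) = -20 + 5*(2*√w) = -20 + 10*√w)
p = -36 (p = -6*6 = -36)
(p + c(v(√(-5 - 1)), 5))*465 = (-36 - 7*5)*465 = (-36 - 35)*465 = -71*465 = -33015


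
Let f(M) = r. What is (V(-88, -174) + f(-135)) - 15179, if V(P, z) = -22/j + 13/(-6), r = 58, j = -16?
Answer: -362923/24 ≈ -15122.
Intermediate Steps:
V(P, z) = -19/24 (V(P, z) = -22/(-16) + 13/(-6) = -22*(-1/16) + 13*(-1/6) = 11/8 - 13/6 = -19/24)
f(M) = 58
(V(-88, -174) + f(-135)) - 15179 = (-19/24 + 58) - 15179 = 1373/24 - 15179 = -362923/24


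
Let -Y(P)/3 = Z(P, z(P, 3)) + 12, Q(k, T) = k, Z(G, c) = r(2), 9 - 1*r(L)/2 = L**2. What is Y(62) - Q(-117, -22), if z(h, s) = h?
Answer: 51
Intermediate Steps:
r(L) = 18 - 2*L**2
Z(G, c) = 10 (Z(G, c) = 18 - 2*2**2 = 18 - 2*4 = 18 - 8 = 10)
Y(P) = -66 (Y(P) = -3*(10 + 12) = -3*22 = -66)
Y(62) - Q(-117, -22) = -66 - 1*(-117) = -66 + 117 = 51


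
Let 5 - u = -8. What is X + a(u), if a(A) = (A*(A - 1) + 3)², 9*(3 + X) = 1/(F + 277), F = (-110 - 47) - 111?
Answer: 2047519/81 ≈ 25278.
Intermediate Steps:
u = 13 (u = 5 - 1*(-8) = 5 + 8 = 13)
F = -268 (F = -157 - 111 = -268)
X = -242/81 (X = -3 + 1/(9*(-268 + 277)) = -3 + (⅑)/9 = -3 + (⅑)*(⅑) = -3 + 1/81 = -242/81 ≈ -2.9877)
a(A) = (3 + A*(-1 + A))² (a(A) = (A*(-1 + A) + 3)² = (3 + A*(-1 + A))²)
X + a(u) = -242/81 + (3 + 13² - 1*13)² = -242/81 + (3 + 169 - 13)² = -242/81 + 159² = -242/81 + 25281 = 2047519/81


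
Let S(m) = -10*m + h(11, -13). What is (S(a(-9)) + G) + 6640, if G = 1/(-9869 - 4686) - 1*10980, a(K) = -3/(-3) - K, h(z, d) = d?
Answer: -64813416/14555 ≈ -4453.0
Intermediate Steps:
a(K) = 1 - K (a(K) = -3*(-1/3) - K = 1 - K)
G = -159813901/14555 (G = 1/(-14555) - 10980 = -1/14555 - 10980 = -159813901/14555 ≈ -10980.)
S(m) = -13 - 10*m (S(m) = -10*m - 13 = -13 - 10*m)
(S(a(-9)) + G) + 6640 = ((-13 - 10*(1 - 1*(-9))) - 159813901/14555) + 6640 = ((-13 - 10*(1 + 9)) - 159813901/14555) + 6640 = ((-13 - 10*10) - 159813901/14555) + 6640 = ((-13 - 100) - 159813901/14555) + 6640 = (-113 - 159813901/14555) + 6640 = -161458616/14555 + 6640 = -64813416/14555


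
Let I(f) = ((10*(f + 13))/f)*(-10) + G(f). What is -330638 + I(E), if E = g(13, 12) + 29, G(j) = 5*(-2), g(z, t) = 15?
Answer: -3638553/11 ≈ -3.3078e+5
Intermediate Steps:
G(j) = -10
E = 44 (E = 15 + 29 = 44)
I(f) = -10 - 10*(130 + 10*f)/f (I(f) = ((10*(f + 13))/f)*(-10) - 10 = ((10*(13 + f))/f)*(-10) - 10 = ((130 + 10*f)/f)*(-10) - 10 = -10*(130 + 10*f)/f - 10 = -10 - 10*(130 + 10*f)/f)
-330638 + I(E) = -330638 + (-110 - 1300/44) = -330638 + (-110 - 1300*1/44) = -330638 + (-110 - 325/11) = -330638 - 1535/11 = -3638553/11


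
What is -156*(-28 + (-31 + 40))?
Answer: 2964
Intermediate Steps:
-156*(-28 + (-31 + 40)) = -156*(-28 + 9) = -156*(-19) = 2964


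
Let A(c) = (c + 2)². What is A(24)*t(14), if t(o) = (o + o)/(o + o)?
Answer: 676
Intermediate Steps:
A(c) = (2 + c)²
t(o) = 1 (t(o) = (2*o)/((2*o)) = (2*o)*(1/(2*o)) = 1)
A(24)*t(14) = (2 + 24)²*1 = 26²*1 = 676*1 = 676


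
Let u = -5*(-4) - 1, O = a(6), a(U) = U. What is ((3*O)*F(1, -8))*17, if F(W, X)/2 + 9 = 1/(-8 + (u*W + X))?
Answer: -5304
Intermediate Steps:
O = 6
u = 19 (u = 20 - 1 = 19)
F(W, X) = -18 + 2/(-8 + X + 19*W) (F(W, X) = -18 + 2/(-8 + (19*W + X)) = -18 + 2/(-8 + (X + 19*W)) = -18 + 2/(-8 + X + 19*W))
((3*O)*F(1, -8))*17 = ((3*6)*(2*(73 - 171*1 - 9*(-8))/(-8 - 8 + 19*1)))*17 = (18*(2*(73 - 171 + 72)/(-8 - 8 + 19)))*17 = (18*(2*(-26)/3))*17 = (18*(2*(⅓)*(-26)))*17 = (18*(-52/3))*17 = -312*17 = -5304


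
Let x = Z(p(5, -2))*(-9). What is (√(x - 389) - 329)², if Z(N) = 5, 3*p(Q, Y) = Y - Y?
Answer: (329 - I*√434)² ≈ 1.0781e+5 - 13708.0*I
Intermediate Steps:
p(Q, Y) = 0 (p(Q, Y) = (Y - Y)/3 = (⅓)*0 = 0)
x = -45 (x = 5*(-9) = -45)
(√(x - 389) - 329)² = (√(-45 - 389) - 329)² = (√(-434) - 329)² = (I*√434 - 329)² = (-329 + I*√434)²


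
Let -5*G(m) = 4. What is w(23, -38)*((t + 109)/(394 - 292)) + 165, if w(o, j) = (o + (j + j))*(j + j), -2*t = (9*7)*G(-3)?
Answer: 1393469/255 ≈ 5464.6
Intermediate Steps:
G(m) = -⅘ (G(m) = -⅕*4 = -⅘)
t = 126/5 (t = -9*7*(-4)/(2*5) = -63*(-4)/(2*5) = -½*(-252/5) = 126/5 ≈ 25.200)
w(o, j) = 2*j*(o + 2*j) (w(o, j) = (o + 2*j)*(2*j) = 2*j*(o + 2*j))
w(23, -38)*((t + 109)/(394 - 292)) + 165 = (2*(-38)*(23 + 2*(-38)))*((126/5 + 109)/(394 - 292)) + 165 = (2*(-38)*(23 - 76))*((671/5)/102) + 165 = (2*(-38)*(-53))*((671/5)*(1/102)) + 165 = 4028*(671/510) + 165 = 1351394/255 + 165 = 1393469/255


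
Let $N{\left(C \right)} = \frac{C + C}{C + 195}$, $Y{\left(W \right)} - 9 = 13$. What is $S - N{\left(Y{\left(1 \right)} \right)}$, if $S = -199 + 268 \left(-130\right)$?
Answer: $- \frac{7603507}{217} \approx -35039.0$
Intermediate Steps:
$Y{\left(W \right)} = 22$ ($Y{\left(W \right)} = 9 + 13 = 22$)
$N{\left(C \right)} = \frac{2 C}{195 + C}$
$S = -35039$ ($S = -199 - 34840 = -35039$)
$S - N{\left(Y{\left(1 \right)} \right)} = -35039 - 2 \cdot 22 \frac{1}{195 + 22} = -35039 - 2 \cdot 22 \cdot \frac{1}{217} = -35039 - \frac{44}{217} = - \frac{7603507}{217}$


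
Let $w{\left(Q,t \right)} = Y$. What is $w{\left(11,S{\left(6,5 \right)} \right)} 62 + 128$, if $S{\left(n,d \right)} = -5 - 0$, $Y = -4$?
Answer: $-120$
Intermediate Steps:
$S{\left(n,d \right)} = -5$ ($S{\left(n,d \right)} = -5 + 0 = -5$)
$w{\left(Q,t \right)} = -4$
$w{\left(11,S{\left(6,5 \right)} \right)} 62 + 128 = \left(-4\right) 62 + 128 = -248 + 128 = -120$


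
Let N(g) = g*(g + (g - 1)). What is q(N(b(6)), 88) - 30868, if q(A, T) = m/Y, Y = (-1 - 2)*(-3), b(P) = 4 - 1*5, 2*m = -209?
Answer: -555833/18 ≈ -30880.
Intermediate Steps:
m = -209/2 (m = (½)*(-209) = -209/2 ≈ -104.50)
b(P) = -1 (b(P) = 4 - 5 = -1)
Y = 9 (Y = -3*(-3) = 9)
N(g) = g*(-1 + 2*g) (N(g) = g*(g + (-1 + g)) = g*(-1 + 2*g))
q(A, T) = -209/18 (q(A, T) = -209/2/9 = -209/2*⅑ = -209/18)
q(N(b(6)), 88) - 30868 = -209/18 - 30868 = -555833/18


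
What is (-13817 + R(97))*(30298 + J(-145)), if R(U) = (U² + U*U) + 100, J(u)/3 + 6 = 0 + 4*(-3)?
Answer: 154274644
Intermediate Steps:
J(u) = -54 (J(u) = -18 + 3*(0 + 4*(-3)) = -18 + 3*(0 - 12) = -18 + 3*(-12) = -18 - 36 = -54)
R(U) = 100 + 2*U² (R(U) = (U² + U²) + 100 = 2*U² + 100 = 100 + 2*U²)
(-13817 + R(97))*(30298 + J(-145)) = (-13817 + (100 + 2*97²))*(30298 - 54) = (-13817 + (100 + 2*9409))*30244 = (-13817 + (100 + 18818))*30244 = (-13817 + 18918)*30244 = 5101*30244 = 154274644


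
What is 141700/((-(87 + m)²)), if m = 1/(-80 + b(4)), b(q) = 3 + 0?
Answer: -210034825/11215801 ≈ -18.727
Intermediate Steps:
b(q) = 3
m = -1/77 (m = 1/(-80 + 3) = 1/(-77) = -1/77 ≈ -0.012987)
141700/((-(87 + m)²)) = 141700/((-(87 - 1/77)²)) = 141700/((-(6698/77)²)) = 141700/((-1*44863204/5929)) = 141700/(-44863204/5929) = 141700*(-5929/44863204) = -210034825/11215801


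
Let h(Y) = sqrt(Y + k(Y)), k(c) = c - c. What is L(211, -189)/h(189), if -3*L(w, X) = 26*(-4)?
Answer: 104*sqrt(21)/189 ≈ 2.5216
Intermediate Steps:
k(c) = 0
L(w, X) = 104/3 (L(w, X) = -26*(-4)/3 = -1/3*(-104) = 104/3)
h(Y) = sqrt(Y) (h(Y) = sqrt(Y + 0) = sqrt(Y))
L(211, -189)/h(189) = 104/(3*(sqrt(189))) = 104/(3*((3*sqrt(21)))) = 104*(sqrt(21)/63)/3 = 104*sqrt(21)/189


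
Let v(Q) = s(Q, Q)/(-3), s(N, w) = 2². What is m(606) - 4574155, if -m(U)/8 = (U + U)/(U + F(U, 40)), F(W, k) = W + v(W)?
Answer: -1038335003/227 ≈ -4.5742e+6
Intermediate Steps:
s(N, w) = 4
v(Q) = -4/3 (v(Q) = 4/(-3) = 4*(-⅓) = -4/3)
F(W, k) = -4/3 + W (F(W, k) = W - 4/3 = -4/3 + W)
m(U) = -16*U/(-4/3 + 2*U) (m(U) = -8*(U + U)/(U + (-4/3 + U)) = -8*2*U/(-4/3 + 2*U) = -16*U/(-4/3 + 2*U))
m(606) - 4574155 = -24*606/(-2 + 3*606) - 4574155 = -24*606/(-2 + 1818) - 4574155 = -24*606/1816 - 4574155 = -24*606*1/1816 - 4574155 = -1818/227 - 4574155 = -1038335003/227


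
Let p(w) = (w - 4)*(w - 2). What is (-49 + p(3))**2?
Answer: 2500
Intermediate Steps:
p(w) = (-4 + w)*(-2 + w)
(-49 + p(3))**2 = (-49 + (8 + 3**2 - 6*3))**2 = (-49 + (8 + 9 - 18))**2 = (-49 - 1)**2 = (-50)**2 = 2500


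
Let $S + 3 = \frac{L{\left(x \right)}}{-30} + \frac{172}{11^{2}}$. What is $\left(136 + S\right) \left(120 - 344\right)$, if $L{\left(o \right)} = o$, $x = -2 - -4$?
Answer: $- \frac{54623296}{1815} \approx -30095.0$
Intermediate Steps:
$x = 2$ ($x = -2 + 4 = 2$)
$S = - \frac{2986}{1815}$ ($S = -3 + \left(\frac{2}{-30} + \frac{172}{11^{2}}\right) = -3 + \left(2 \left(- \frac{1}{30}\right) + \frac{172}{121}\right) = -3 + \left(- \frac{1}{15} + 172 \cdot \frac{1}{121}\right) = -3 + \left(- \frac{1}{15} + \frac{172}{121}\right) = -3 + \frac{2459}{1815} = - \frac{2986}{1815} \approx -1.6452$)
$\left(136 + S\right) \left(120 - 344\right) = \left(136 - \frac{2986}{1815}\right) \left(120 - 344\right) = \frac{243854}{1815} \left(-224\right) = - \frac{54623296}{1815}$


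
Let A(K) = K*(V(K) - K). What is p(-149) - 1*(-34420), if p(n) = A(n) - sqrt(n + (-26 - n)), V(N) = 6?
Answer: 11325 - I*sqrt(26) ≈ 11325.0 - 5.099*I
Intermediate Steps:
A(K) = K*(6 - K)
p(n) = n*(6 - n) - I*sqrt(26) (p(n) = n*(6 - n) - sqrt(n + (-26 - n)) = n*(6 - n) - sqrt(-26) = n*(6 - n) - I*sqrt(26))
p(-149) - 1*(-34420) = (-I*sqrt(26) - 1*(-149)*(-6 - 149)) - 1*(-34420) = (-I*sqrt(26) - 1*(-149)*(-155)) + 34420 = (-I*sqrt(26) - 23095) + 34420 = (-23095 - I*sqrt(26)) + 34420 = 11325 - I*sqrt(26)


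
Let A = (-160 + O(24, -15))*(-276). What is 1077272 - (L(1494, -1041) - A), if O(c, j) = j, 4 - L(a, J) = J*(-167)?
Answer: 1299415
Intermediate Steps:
L(a, J) = 4 + 167*J (L(a, J) = 4 - J*(-167) = 4 - (-167)*J = 4 + 167*J)
A = 48300 (A = (-160 - 15)*(-276) = -175*(-276) = 48300)
1077272 - (L(1494, -1041) - A) = 1077272 - ((4 + 167*(-1041)) - 1*48300) = 1077272 - ((4 - 173847) - 48300) = 1077272 - (-173843 - 48300) = 1077272 - 1*(-222143) = 1077272 + 222143 = 1299415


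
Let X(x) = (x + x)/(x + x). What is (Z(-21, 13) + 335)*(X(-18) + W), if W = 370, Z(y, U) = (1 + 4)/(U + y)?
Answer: 992425/8 ≈ 1.2405e+5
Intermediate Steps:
Z(y, U) = 5/(U + y)
X(x) = 1 (X(x) = (2*x)/((2*x)) = (2*x)*(1/(2*x)) = 1)
(Z(-21, 13) + 335)*(X(-18) + W) = (5/(13 - 21) + 335)*(1 + 370) = (5/(-8) + 335)*371 = (5*(-⅛) + 335)*371 = (-5/8 + 335)*371 = (2675/8)*371 = 992425/8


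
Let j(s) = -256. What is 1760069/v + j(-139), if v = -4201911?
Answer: -1077449285/4201911 ≈ -256.42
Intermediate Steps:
1760069/v + j(-139) = 1760069/(-4201911) - 256 = 1760069*(-1/4201911) - 256 = -1760069/4201911 - 256 = -1077449285/4201911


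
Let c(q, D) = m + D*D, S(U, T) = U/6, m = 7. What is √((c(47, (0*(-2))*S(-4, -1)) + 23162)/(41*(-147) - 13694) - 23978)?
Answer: I*√9325928907347/19721 ≈ 154.85*I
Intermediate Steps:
S(U, T) = U/6 (S(U, T) = U*(⅙) = U/6)
c(q, D) = 7 + D² (c(q, D) = 7 + D*D = 7 + D²)
√((c(47, (0*(-2))*S(-4, -1)) + 23162)/(41*(-147) - 13694) - 23978) = √(((7 + ((0*(-2))*((⅙)*(-4)))²) + 23162)/(41*(-147) - 13694) - 23978) = √(((7 + (0*(-⅔))²) + 23162)/(-6027 - 13694) - 23978) = √(((7 + 0²) + 23162)/(-19721) - 23978) = √(((7 + 0) + 23162)*(-1/19721) - 23978) = √((7 + 23162)*(-1/19721) - 23978) = √(23169*(-1/19721) - 23978) = √(-23169/19721 - 23978) = √(-472893307/19721) = I*√9325928907347/19721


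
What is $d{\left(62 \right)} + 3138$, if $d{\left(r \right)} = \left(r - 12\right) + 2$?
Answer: $3190$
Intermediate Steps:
$d{\left(r \right)} = -10 + r$ ($d{\left(r \right)} = \left(r - 12\right) + 2 = \left(-12 + r\right) + 2 = -10 + r$)
$d{\left(62 \right)} + 3138 = \left(-10 + 62\right) + 3138 = 52 + 3138 = 3190$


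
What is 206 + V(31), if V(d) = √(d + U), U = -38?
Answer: 206 + I*√7 ≈ 206.0 + 2.6458*I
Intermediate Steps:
V(d) = √(-38 + d) (V(d) = √(d - 38) = √(-38 + d))
206 + V(31) = 206 + √(-38 + 31) = 206 + √(-7) = 206 + I*√7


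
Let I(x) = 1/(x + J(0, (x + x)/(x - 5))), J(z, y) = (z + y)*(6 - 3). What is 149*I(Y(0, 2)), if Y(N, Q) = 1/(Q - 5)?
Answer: 3576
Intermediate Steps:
J(z, y) = 3*y + 3*z (J(z, y) = (y + z)*3 = 3*y + 3*z)
Y(N, Q) = 1/(-5 + Q)
I(x) = 1/(x + 6*x/(-5 + x)) (I(x) = 1/(x + (3*((x + x)/(x - 5)) + 3*0)) = 1/(x + (3*((2*x)/(-5 + x)) + 0)) = 1/(x + (3*(2*x/(-5 + x)) + 0)) = 1/(x + (6*x/(-5 + x) + 0)) = 1/(x + 6*x/(-5 + x)))
149*I(Y(0, 2)) = 149*((-5 + 1/(-5 + 2))/((1/(-5 + 2))*(1 + 1/(-5 + 2)))) = 149*((-5 + 1/(-3))/((1/(-3))*(1 + 1/(-3)))) = 149*((-5 - ⅓)/((-⅓)*(1 - ⅓))) = 149*(-3*(-16/3)/⅔) = 149*(-3*3/2*(-16/3)) = 149*24 = 3576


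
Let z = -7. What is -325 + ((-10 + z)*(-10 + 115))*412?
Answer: -735745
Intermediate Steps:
-325 + ((-10 + z)*(-10 + 115))*412 = -325 + ((-10 - 7)*(-10 + 115))*412 = -325 - 17*105*412 = -325 - 1785*412 = -325 - 735420 = -735745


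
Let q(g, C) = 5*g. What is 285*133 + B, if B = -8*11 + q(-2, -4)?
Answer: 37807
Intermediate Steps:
B = -98 (B = -8*11 + 5*(-2) = -88 - 10 = -98)
285*133 + B = 285*133 - 98 = 37905 - 98 = 37807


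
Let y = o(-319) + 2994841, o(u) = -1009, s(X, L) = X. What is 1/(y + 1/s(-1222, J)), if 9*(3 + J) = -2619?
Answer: 1222/3658462703 ≈ 3.3402e-7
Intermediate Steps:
J = -294 (J = -3 + (1/9)*(-2619) = -3 - 291 = -294)
y = 2993832 (y = -1009 + 2994841 = 2993832)
1/(y + 1/s(-1222, J)) = 1/(2993832 + 1/(-1222)) = 1/(2993832 - 1/1222) = 1/(3658462703/1222) = 1222/3658462703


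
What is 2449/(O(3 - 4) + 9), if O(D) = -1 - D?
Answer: 2449/9 ≈ 272.11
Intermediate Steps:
2449/(O(3 - 4) + 9) = 2449/((-1 - (3 - 4)) + 9) = 2449/((-1 - 1*(-1)) + 9) = 2449/((-1 + 1) + 9) = 2449/(0 + 9) = 2449/9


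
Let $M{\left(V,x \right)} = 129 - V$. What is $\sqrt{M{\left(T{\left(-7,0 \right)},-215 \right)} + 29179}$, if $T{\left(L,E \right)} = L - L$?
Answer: $2 \sqrt{7327} \approx 171.2$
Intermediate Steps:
$T{\left(L,E \right)} = 0$
$\sqrt{M{\left(T{\left(-7,0 \right)},-215 \right)} + 29179} = \sqrt{\left(129 - 0\right) + 29179} = \sqrt{\left(129 + 0\right) + 29179} = \sqrt{129 + 29179} = \sqrt{29308} = 2 \sqrt{7327}$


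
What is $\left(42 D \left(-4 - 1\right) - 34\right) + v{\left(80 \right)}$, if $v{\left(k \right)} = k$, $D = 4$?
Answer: $-794$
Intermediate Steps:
$\left(42 D \left(-4 - 1\right) - 34\right) + v{\left(80 \right)} = \left(42 \cdot 4 \left(-4 - 1\right) - 34\right) + 80 = \left(42 \cdot 4 \left(-5\right) - 34\right) + 80 = \left(42 \left(-20\right) - 34\right) + 80 = \left(-840 - 34\right) + 80 = -874 + 80 = -794$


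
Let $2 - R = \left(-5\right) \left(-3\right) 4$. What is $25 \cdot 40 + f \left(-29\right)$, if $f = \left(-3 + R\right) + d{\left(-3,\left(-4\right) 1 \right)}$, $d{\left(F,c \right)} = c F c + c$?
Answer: $4277$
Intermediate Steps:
$R = -58$ ($R = 2 - \left(-5\right) \left(-3\right) 4 = 2 - 15 \cdot 4 = 2 - 60 = -58$)
$d{\left(F,c \right)} = c + F c^{2}$ ($d{\left(F,c \right)} = F c c + c = F c^{2} + c = c + F c^{2}$)
$f = -113$ ($f = \left(-3 - 58\right) + \left(-4\right) 1 \left(1 - 3 \left(\left(-4\right) 1\right)\right) = -61 - 4 \left(1 - -12\right) = -61 - 4 \left(1 + 12\right) = -61 - 52 = -113$)
$25 \cdot 40 + f \left(-29\right) = 25 \cdot 40 - -3277 = 1000 + 3277 = 4277$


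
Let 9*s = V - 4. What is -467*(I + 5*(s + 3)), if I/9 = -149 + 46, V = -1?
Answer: 3844811/9 ≈ 4.2720e+5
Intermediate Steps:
I = -927 (I = 9*(-149 + 46) = 9*(-103) = -927)
s = -5/9 (s = (-1 - 4)/9 = (⅑)*(-5) = -5/9 ≈ -0.55556)
-467*(I + 5*(s + 3)) = -467*(-927 + 5*(-5/9 + 3)) = -467*(-927 + 5*(22/9)) = -467*(-927 + 110/9) = -467*(-8233/9) = 3844811/9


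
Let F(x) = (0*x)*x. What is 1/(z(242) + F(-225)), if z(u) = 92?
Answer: 1/92 ≈ 0.010870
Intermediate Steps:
F(x) = 0 (F(x) = 0*x = 0)
1/(z(242) + F(-225)) = 1/(92 + 0) = 1/92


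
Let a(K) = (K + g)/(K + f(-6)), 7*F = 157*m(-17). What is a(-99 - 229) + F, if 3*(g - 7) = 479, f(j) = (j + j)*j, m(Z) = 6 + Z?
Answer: -330737/1344 ≈ -246.08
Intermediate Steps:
f(j) = 2*j² (f(j) = (2*j)*j = 2*j²)
F = -1727/7 (F = (157*(6 - 17))/7 = (157*(-11))/7 = (⅐)*(-1727) = -1727/7 ≈ -246.71)
g = 500/3 (g = 7 + (⅓)*479 = 7 + 479/3 = 500/3 ≈ 166.67)
a(K) = (500/3 + K)/(72 + K) (a(K) = (K + 500/3)/(K + 2*(-6)²) = (500/3 + K)/(K + 2*36) = (500/3 + K)/(K + 72) = (500/3 + K)/(72 + K))
a(-99 - 229) + F = (500/3 + (-99 - 229))/(72 + (-99 - 229)) - 1727/7 = (500/3 - 328)/(72 - 328) - 1727/7 = -484/3/(-256) - 1727/7 = -1/256*(-484/3) - 1727/7 = 121/192 - 1727/7 = -330737/1344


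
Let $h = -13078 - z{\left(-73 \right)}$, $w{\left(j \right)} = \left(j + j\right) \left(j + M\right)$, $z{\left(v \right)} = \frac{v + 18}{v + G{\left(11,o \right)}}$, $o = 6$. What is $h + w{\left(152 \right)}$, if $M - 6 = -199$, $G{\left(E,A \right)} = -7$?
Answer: $- \frac{408683}{16} \approx -25543.0$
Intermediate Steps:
$M = -193$ ($M = 6 - 199 = -193$)
$z{\left(v \right)} = \frac{18 + v}{-7 + v}$ ($z{\left(v \right)} = \frac{v + 18}{v - 7} = \frac{18 + v}{-7 + v}$)
$w{\left(j \right)} = 2 j \left(-193 + j\right)$ ($w{\left(j \right)} = \left(j + j\right) \left(j - 193\right) = 2 j \left(-193 + j\right)$)
$h = - \frac{209259}{16}$ ($h = -13078 - \frac{18 - 73}{-7 - 73} = -13078 - \frac{1}{-80} \left(-55\right) = -13078 - \left(- \frac{1}{80}\right) \left(-55\right) = -13078 - \frac{11}{16} = - \frac{209259}{16} \approx -13079.0$)
$h + w{\left(152 \right)} = - \frac{209259}{16} + 2 \cdot 152 \left(-193 + 152\right) = - \frac{209259}{16} + 2 \cdot 152 \left(-41\right) = - \frac{209259}{16} - 12464 = - \frac{408683}{16}$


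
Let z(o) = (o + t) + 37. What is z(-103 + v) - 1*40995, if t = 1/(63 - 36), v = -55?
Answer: -1110131/27 ≈ -41116.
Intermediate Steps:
t = 1/27 ≈ 0.037037
z(o) = 1000/27 + o (z(o) = (o + 1/27) + 37 = (1/27 + o) + 37 = 1000/27 + o)
z(-103 + v) - 1*40995 = (1000/27 + (-103 - 55)) - 1*40995 = (1000/27 - 158) - 40995 = -3266/27 - 40995 = -1110131/27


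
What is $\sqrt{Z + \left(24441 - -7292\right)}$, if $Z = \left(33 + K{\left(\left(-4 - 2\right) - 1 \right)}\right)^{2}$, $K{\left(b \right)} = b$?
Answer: $3 \sqrt{3601} \approx 180.02$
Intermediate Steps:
$Z = 676$ ($Z = \left(33 - 7\right)^{2} = 26^{2} = 676$)
$\sqrt{Z + \left(24441 - -7292\right)} = \sqrt{676 + \left(24441 - -7292\right)} = \sqrt{676 + \left(24441 + 7292\right)} = \sqrt{676 + 31733} = \sqrt{32409} = 3 \sqrt{3601}$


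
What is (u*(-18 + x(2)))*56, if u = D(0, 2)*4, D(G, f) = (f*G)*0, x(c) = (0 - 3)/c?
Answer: 0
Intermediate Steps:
x(c) = -3/c
D(G, f) = 0 (D(G, f) = (G*f)*0 = 0)
u = 0 (u = 0*4 = 0)
(u*(-18 + x(2)))*56 = (0*(-18 - 3/2))*56 = (0*(-39/2))*56 = 0*56 = 0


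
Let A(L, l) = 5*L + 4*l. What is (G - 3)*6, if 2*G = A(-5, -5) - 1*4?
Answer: -165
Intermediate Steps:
A(L, l) = 4*l + 5*L
G = -49/2 (G = ((4*(-5) + 5*(-5)) - 1*4)/2 = ((-20 - 25) - 4)/2 = (-45 - 4)/2 = (½)*(-49) = -49/2 ≈ -24.500)
(G - 3)*6 = (-49/2 - 3)*6 = -55/2*6 = -165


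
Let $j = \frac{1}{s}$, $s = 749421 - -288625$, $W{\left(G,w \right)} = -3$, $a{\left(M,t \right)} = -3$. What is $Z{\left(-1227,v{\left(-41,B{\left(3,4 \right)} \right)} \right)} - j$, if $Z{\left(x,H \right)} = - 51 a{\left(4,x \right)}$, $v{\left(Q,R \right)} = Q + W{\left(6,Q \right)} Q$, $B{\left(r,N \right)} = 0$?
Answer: $\frac{158821037}{1038046} \approx 153.0$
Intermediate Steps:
$v{\left(Q,R \right)} = - 2 Q$ ($v{\left(Q,R \right)} = Q - 3 Q = - 2 Q$)
$Z{\left(x,H \right)} = 153$ ($Z{\left(x,H \right)} = \left(-51\right) \left(-3\right) = 153$)
$s = 1038046$ ($s = 749421 + 288625 = 1038046$)
$j = \frac{1}{1038046} \approx 9.6335 \cdot 10^{-7}$
$Z{\left(-1227,v{\left(-41,B{\left(3,4 \right)} \right)} \right)} - j = 153 - \frac{1}{1038046} = \frac{158821037}{1038046}$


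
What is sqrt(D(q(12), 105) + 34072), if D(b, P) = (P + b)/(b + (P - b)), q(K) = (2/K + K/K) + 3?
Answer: sqrt(60104842)/42 ≈ 184.59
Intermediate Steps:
q(K) = 4 + 2/K (q(K) = (2/K + 1) + 3 = (1 + 2/K) + 3 = 4 + 2/K)
D(b, P) = (P + b)/P
sqrt(D(q(12), 105) + 34072) = sqrt((105 + (4 + 2/12))/105 + 34072) = sqrt((105 + (4 + 2*(1/12)))/105 + 34072) = sqrt((105 + (4 + 1/6))/105 + 34072) = sqrt((105 + 25/6)/105 + 34072) = sqrt((1/105)*(655/6) + 34072) = sqrt(131/126 + 34072) = sqrt(4293203/126) = sqrt(60104842)/42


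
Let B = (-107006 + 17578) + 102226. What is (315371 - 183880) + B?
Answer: 144289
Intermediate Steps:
B = 12798 (B = -89428 + 102226 = 12798)
(315371 - 183880) + B = (315371 - 183880) + 12798 = 131491 + 12798 = 144289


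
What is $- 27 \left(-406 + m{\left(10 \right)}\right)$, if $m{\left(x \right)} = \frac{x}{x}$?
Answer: $10935$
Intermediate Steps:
$m{\left(x \right)} = 1$
$- 27 \left(-406 + m{\left(10 \right)}\right) = - 27 \left(-406 + 1\right) = \left(-27\right) \left(-405\right) = 10935$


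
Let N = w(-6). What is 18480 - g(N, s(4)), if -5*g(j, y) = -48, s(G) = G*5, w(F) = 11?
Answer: 92352/5 ≈ 18470.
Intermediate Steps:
N = 11
s(G) = 5*G
g(j, y) = 48/5 (g(j, y) = -⅕*(-48) = 48/5)
18480 - g(N, s(4)) = 18480 - 1*48/5 = 18480 - 48/5 = 92352/5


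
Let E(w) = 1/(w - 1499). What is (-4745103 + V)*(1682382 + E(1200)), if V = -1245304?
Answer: -3013367713942319/299 ≈ -1.0078e+13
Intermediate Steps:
E(w) = 1/(-1499 + w)
(-4745103 + V)*(1682382 + E(1200)) = (-4745103 - 1245304)*(1682382 + 1/(-1499 + 1200)) = -5990407*(1682382 + 1/(-299)) = -5990407*(1682382 - 1/299) = -5990407*503032217/299 = -3013367713942319/299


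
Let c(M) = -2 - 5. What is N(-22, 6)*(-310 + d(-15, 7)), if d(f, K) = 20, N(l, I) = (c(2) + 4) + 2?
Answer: 290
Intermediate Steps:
c(M) = -7
N(l, I) = -1 (N(l, I) = (-7 + 4) + 2 = -3 + 2 = -1)
N(-22, 6)*(-310 + d(-15, 7)) = -(-310 + 20) = -1*(-290) = 290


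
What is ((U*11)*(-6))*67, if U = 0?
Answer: 0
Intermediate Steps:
((U*11)*(-6))*67 = ((0*11)*(-6))*67 = (0*(-6))*67 = 0*67 = 0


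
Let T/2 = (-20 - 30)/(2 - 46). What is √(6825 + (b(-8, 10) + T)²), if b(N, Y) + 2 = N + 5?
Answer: 5*√33069/11 ≈ 82.659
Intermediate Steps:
T = 25/11 (T = 2*((-20 - 30)/(2 - 46)) = 2*(-50/(-44)) = 2*(-50*(-1/44)) = 2*(25/22) = 25/11 ≈ 2.2727)
b(N, Y) = 3 + N (b(N, Y) = -2 + (N + 5) = -2 + (5 + N) = 3 + N)
√(6825 + (b(-8, 10) + T)²) = √(6825 + ((3 - 8) + 25/11)²) = √(6825 + (-5 + 25/11)²) = √(6825 + (-30/11)²) = √(6825 + 900/121) = √(826725/121) = 5*√33069/11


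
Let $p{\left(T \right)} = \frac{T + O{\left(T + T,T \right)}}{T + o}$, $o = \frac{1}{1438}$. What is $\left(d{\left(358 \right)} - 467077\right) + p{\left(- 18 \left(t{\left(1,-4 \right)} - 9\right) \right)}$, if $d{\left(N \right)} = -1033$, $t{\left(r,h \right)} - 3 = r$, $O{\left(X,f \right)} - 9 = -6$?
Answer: $- \frac{60583130576}{129421} \approx -4.6811 \cdot 10^{5}$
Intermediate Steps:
$O{\left(X,f \right)} = 3$ ($O{\left(X,f \right)} = 9 - 6 = 3$)
$t{\left(r,h \right)} = 3 + r$
$o = \frac{1}{1438} \approx 0.00069541$
$p{\left(T \right)} = \frac{3 + T}{\frac{1}{1438} + T}$ ($p{\left(T \right)} = \frac{T + 3}{T + \frac{1}{1438}} = \frac{3 + T}{\frac{1}{1438} + T}$)
$\left(d{\left(358 \right)} - 467077\right) + p{\left(- 18 \left(t{\left(1,-4 \right)} - 9\right) \right)} = \left(-1033 - 467077\right) + \frac{1438 \left(3 - 18 \left(\left(3 + 1\right) - 9\right)\right)}{1 + 1438 \left(- 18 \left(\left(3 + 1\right) - 9\right)\right)} = -468110 + \frac{1438 \left(3 - 18 \left(4 - 9\right)\right)}{1 + 1438 \left(- 18 \left(4 - 9\right)\right)} = -468110 + \frac{1438 \left(3 - -90\right)}{1 + 1438 \left(\left(-18\right) \left(-5\right)\right)} = -468110 + \frac{1438 \left(3 + 90\right)}{1 + 1438 \cdot 90} = -468110 + 1438 \frac{1}{1 + 129420} \cdot 93 = -468110 + 1438 \cdot \frac{1}{129421} \cdot 93 = -468110 + \frac{133734}{129421} = - \frac{60583130576}{129421}$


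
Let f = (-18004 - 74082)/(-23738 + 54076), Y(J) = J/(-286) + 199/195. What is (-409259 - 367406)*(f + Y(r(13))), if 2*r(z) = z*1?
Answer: 3744755692693/2366364 ≈ 1.5825e+6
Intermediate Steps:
r(z) = z/2 (r(z) = (z*1)/2 = z/2)
Y(J) = 199/195 - J/286 (Y(J) = J*(-1/286) + 199*(1/195) = -J/286 + 199/195 = 199/195 - J/286)
f = -46043/15169 (f = -92086/30338 = -92086*1/30338 = -46043/15169 ≈ -3.0353)
(-409259 - 367406)*(f + Y(r(13))) = (-409259 - 367406)*(-46043/15169 + (199/195 - 13/572)) = -776665*(-46043/15169 + (199/195 - 1/286*13/2)) = -776665*(-46043/15169 + (199/195 - 1/44)) = -776665*(-46043/15169 + 8561/8580) = -776665*(-24107921/11831820) = 3744755692693/2366364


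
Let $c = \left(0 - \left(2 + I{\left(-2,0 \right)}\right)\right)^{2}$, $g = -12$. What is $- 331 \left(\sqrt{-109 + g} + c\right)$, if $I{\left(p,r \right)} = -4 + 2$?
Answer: $- 3641 i \approx - 3641.0 i$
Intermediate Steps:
$I{\left(p,r \right)} = -2$
$c = 0$ ($c = \left(0 - \left(2 - 2\right)\right)^{2} = \left(0 - 0\right)^{2} = \left(0 + 0\right)^{2} = 0^{2} = 0$)
$- 331 \left(\sqrt{-109 + g} + c\right) = - 331 \left(\sqrt{-109 - 12} + 0\right) = - 331 \left(\sqrt{-121} + 0\right) = - 331 \left(11 i + 0\right) = - 331 \cdot 11 i = - 3641 i$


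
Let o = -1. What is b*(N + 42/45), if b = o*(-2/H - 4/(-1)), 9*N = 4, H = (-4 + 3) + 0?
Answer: -124/15 ≈ -8.2667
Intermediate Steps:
H = -1 (H = -1 + 0 = -1)
N = 4/9 (N = (1/9)*4 = 4/9 ≈ 0.44444)
b = -6 (b = -(-2/(-1) - 4/(-1)) = -(-2*(-1) - 4*(-1)) = -(2 + 4) = -1*6 = -6)
b*(N + 42/45) = -6*(4/9 + 42/45) = -6*(4/9 + 42*(1/45)) = -6*(4/9 + 14/15) = -6*62/45 = -124/15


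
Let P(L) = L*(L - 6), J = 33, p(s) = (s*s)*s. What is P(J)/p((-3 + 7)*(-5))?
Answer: -891/8000 ≈ -0.11137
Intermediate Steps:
p(s) = s³ (p(s) = s²*s = s³)
P(L) = L*(-6 + L)
P(J)/p((-3 + 7)*(-5)) = (33*(-6 + 33))/(((-3 + 7)*(-5))³) = (33*27)/((4*(-5))³) = 891/((-20)³) = 891/(-8000) = 891*(-1/8000) = -891/8000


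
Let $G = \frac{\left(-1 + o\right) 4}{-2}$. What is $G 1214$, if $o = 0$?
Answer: $2428$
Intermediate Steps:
$G = 2$ ($G = \frac{\left(-1 + 0\right) 4}{-2} = \left(-1\right) 4 \left(- \frac{1}{2}\right) = \left(-4\right) \left(- \frac{1}{2}\right) = 2$)
$G 1214 = 2 \cdot 1214 = 2428$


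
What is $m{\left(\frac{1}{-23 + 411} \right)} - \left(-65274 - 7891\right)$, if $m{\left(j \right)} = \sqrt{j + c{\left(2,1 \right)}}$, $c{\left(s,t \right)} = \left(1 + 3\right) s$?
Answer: $73165 + \frac{3 \sqrt{33465}}{194} \approx 73168.0$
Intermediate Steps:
$c{\left(s,t \right)} = 4 s$
$m{\left(j \right)} = \sqrt{8 + j}$ ($m{\left(j \right)} = \sqrt{j + 4 \cdot 2} = \sqrt{j + 8} = \sqrt{8 + j}$)
$m{\left(\frac{1}{-23 + 411} \right)} - \left(-65274 - 7891\right) = \sqrt{8 + \frac{1}{-23 + 411}} - \left(-65274 - 7891\right) = \sqrt{8 + \frac{1}{388}} - \left(-65274 - 7891\right) = \sqrt{8 + \frac{1}{388}} - -73165 = \sqrt{\frac{3105}{388}} + 73165 = \frac{3 \sqrt{33465}}{194} + 73165 = 73165 + \frac{3 \sqrt{33465}}{194}$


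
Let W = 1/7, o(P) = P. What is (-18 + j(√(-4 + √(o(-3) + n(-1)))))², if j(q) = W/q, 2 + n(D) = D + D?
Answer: (18 - 1/(7*√(-4 + I*√7)))² ≈ 323.32 + 2.247*I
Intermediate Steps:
W = ⅐ ≈ 0.14286
n(D) = -2 + 2*D (n(D) = -2 + (D + D) = -2 + 2*D)
j(q) = 1/(7*q)
(-18 + j(√(-4 + √(o(-3) + n(-1)))))² = (-18 + 1/(7*(√(-4 + √(-3 + (-2 + 2*(-1)))))))² = (-18 + 1/(7*(√(-4 + √(-3 + (-2 - 2))))))² = (-18 + 1/(7*(√(-4 + √(-3 - 4)))))² = (-18 + 1/(7*(√(-4 + √(-7)))))² = (-18 + 1/(7*(√(-4 + I*√7))))² = (-18 + 1/(7*√(-4 + I*√7)))²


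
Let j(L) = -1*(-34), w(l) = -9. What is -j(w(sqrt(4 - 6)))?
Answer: -34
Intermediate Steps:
j(L) = 34
-j(w(sqrt(4 - 6))) = -1*34 = -34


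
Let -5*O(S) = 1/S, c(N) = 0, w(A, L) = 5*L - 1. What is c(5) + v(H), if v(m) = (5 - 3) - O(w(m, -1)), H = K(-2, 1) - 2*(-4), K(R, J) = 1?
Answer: 59/30 ≈ 1.9667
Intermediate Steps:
w(A, L) = -1 + 5*L
O(S) = -1/(5*S)
H = 9 (H = 1 - 2*(-4) = 1 + 8 = 9)
v(m) = 59/30 (v(m) = (5 - 3) - (-1)/(5*(-1 + 5*(-1))) = 2 - (-1)/(5*(-1 - 5)) = 2 - (-1)/(5*(-6)) = 2 - (-1)*(-1)/(5*6) = 2 - 1*1/30 = 2 - 1/30 = 59/30)
c(5) + v(H) = 0 + 59/30 = 59/30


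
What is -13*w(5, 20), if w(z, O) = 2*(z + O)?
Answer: -650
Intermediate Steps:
w(z, O) = 2*O + 2*z (w(z, O) = 2*(O + z) = 2*O + 2*z)
-13*w(5, 20) = -13*(2*20 + 2*5) = -13*(40 + 10) = -13*50 = -650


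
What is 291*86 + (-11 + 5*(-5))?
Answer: 24990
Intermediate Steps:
291*86 + (-11 + 5*(-5)) = 25026 + (-11 - 25) = 25026 - 36 = 24990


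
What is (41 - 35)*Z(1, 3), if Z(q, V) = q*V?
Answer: 18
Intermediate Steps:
Z(q, V) = V*q
(41 - 35)*Z(1, 3) = (41 - 35)*(3*1) = 6*3 = 18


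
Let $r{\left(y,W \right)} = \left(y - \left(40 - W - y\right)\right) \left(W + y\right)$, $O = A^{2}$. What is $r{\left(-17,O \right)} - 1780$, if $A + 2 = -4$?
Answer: $-2502$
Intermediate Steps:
$A = -6$ ($A = -2 - 4 = -6$)
$O = 36$ ($O = \left(-6\right)^{2} = 36$)
$r{\left(y,W \right)} = \left(W + y\right) \left(-40 + W + 2 y\right)$ ($r{\left(y,W \right)} = \left(y - \left(40 - W - y\right)\right) \left(W + y\right) = \left(y + \left(-40 + W + y\right)\right) \left(W + y\right) = \left(-40 + W + 2 y\right) \left(W + y\right) = \left(W + y\right) \left(-40 + W + 2 y\right)$)
$r{\left(-17,O \right)} - 1780 = \left(36^{2} - 1440 - -680 + 2 \left(-17\right)^{2} + 3 \cdot 36 \left(-17\right)\right) - 1780 = \left(1296 - 1440 + 680 + 2 \cdot 289 - 1836\right) - 1780 = \left(1296 - 1440 + 680 + 578 - 1836\right) - 1780 = -722 - 1780 = -2502$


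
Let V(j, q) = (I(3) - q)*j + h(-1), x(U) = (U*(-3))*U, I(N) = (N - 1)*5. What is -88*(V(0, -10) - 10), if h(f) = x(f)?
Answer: 1144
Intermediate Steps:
I(N) = -5 + 5*N (I(N) = (-1 + N)*5 = -5 + 5*N)
x(U) = -3*U² (x(U) = (-3*U)*U = -3*U²)
h(f) = -3*f²
V(j, q) = -3 + j*(10 - q) (V(j, q) = ((-5 + 5*3) - q)*j - 3*(-1)² = ((-5 + 15) - q)*j - 3*1 = (10 - q)*j - 3 = j*(10 - q) - 3 = -3 + j*(10 - q))
-88*(V(0, -10) - 10) = -88*((-3 + 10*0 - 1*0*(-10)) - 10) = -88*((-3 + 0 + 0) - 10) = -88*(-3 - 10) = -88*(-13) = 1144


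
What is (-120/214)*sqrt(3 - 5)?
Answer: -60*I*sqrt(2)/107 ≈ -0.79302*I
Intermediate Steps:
(-120/214)*sqrt(3 - 5) = (-120*1/214)*sqrt(-2) = -60*I*sqrt(2)/107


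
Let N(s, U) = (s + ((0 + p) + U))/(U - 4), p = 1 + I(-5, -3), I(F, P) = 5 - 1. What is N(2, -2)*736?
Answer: -1840/3 ≈ -613.33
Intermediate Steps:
I(F, P) = 4
p = 5 (p = 1 + 4 = 5)
N(s, U) = (5 + U + s)/(-4 + U) (N(s, U) = (s + ((0 + 5) + U))/(U - 4) = (s + (5 + U))/(-4 + U) = (5 + U + s)/(-4 + U))
N(2, -2)*736 = ((5 - 2 + 2)/(-4 - 2))*736 = (5/(-6))*736 = -⅙*5*736 = -⅚*736 = -1840/3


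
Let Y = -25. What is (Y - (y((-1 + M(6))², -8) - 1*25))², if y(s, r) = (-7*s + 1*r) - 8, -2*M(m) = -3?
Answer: 5041/16 ≈ 315.06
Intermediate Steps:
M(m) = 3/2 (M(m) = -½*(-3) = 3/2)
y(s, r) = -8 + r - 7*s (y(s, r) = (-7*s + r) - 8 = (r - 7*s) - 8 = -8 + r - 7*s)
(Y - (y((-1 + M(6))², -8) - 1*25))² = (-25 - ((-8 - 8 - 7*(-1 + 3/2)²) - 1*25))² = (-25 - ((-8 - 8 - 7*(½)²) - 25))² = (-25 - ((-8 - 8 - 7*¼) - 25))² = (-25 - ((-8 - 8 - 7/4) - 25))² = (-25 - (-71/4 - 25))² = (-25 - 1*(-171/4))² = (-25 + 171/4)² = (71/4)² = 5041/16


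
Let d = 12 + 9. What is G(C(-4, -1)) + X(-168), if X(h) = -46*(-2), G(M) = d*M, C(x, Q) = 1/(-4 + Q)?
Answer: 439/5 ≈ 87.800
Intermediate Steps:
d = 21
G(M) = 21*M
X(h) = 92
G(C(-4, -1)) + X(-168) = 21/(-4 - 1) + 92 = 21/(-5) + 92 = 21*(-⅕) + 92 = -21/5 + 92 = 439/5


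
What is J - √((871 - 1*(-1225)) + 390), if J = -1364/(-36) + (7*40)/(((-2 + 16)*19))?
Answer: 6659/171 - √2486 ≈ -10.918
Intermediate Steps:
J = 6659/171 (J = -1364*(-1/36) + 280/((14*19)) = 341/9 + 280/266 = 341/9 + 280*(1/266) = 341/9 + 20/19 = 6659/171 ≈ 38.942)
J - √((871 - 1*(-1225)) + 390) = 6659/171 - √((871 - 1*(-1225)) + 390) = 6659/171 - √((871 + 1225) + 390) = 6659/171 - √(2096 + 390) = 6659/171 - √2486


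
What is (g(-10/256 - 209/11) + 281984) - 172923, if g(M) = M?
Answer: 13957371/128 ≈ 1.0904e+5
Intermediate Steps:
(g(-10/256 - 209/11) + 281984) - 172923 = ((-10/256 - 209/11) + 281984) - 172923 = ((-10*1/256 - 209*1/11) + 281984) - 172923 = ((-5/128 - 19) + 281984) - 172923 = (-2437/128 + 281984) - 172923 = 36091515/128 - 172923 = 13957371/128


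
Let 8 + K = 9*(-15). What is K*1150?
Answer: -164450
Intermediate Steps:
K = -143 (K = -8 + 9*(-15) = -8 - 135 = -143)
K*1150 = -143*1150 = -164450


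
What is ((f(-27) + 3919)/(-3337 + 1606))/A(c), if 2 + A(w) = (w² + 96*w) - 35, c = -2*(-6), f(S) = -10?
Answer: -1303/726443 ≈ -0.0017937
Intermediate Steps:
c = 12
A(w) = -37 + w² + 96*w (A(w) = -2 + ((w² + 96*w) - 35) = -2 + (-35 + w² + 96*w) = -37 + w² + 96*w)
((f(-27) + 3919)/(-3337 + 1606))/A(c) = ((-10 + 3919)/(-3337 + 1606))/(-37 + 12² + 96*12) = (3909/(-1731))/(-37 + 144 + 1152) = (3909*(-1/1731))/1259 = -1303/577*1/1259 = -1303/726443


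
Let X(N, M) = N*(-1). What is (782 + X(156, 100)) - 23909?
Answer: -23283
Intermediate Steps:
X(N, M) = -N
(782 + X(156, 100)) - 23909 = (782 - 1*156) - 23909 = (782 - 156) - 23909 = 626 - 23909 = -23283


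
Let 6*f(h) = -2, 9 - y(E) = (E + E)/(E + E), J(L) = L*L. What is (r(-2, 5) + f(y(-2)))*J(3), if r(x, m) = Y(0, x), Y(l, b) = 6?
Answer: 51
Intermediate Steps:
J(L) = L²
r(x, m) = 6
y(E) = 8 (y(E) = 9 - (E + E)/(E + E) = 9 - 2*E/(2*E) = 9 - 2*E*1/(2*E) = 9 - 1*1 = 9 - 1 = 8)
f(h) = -⅓ (f(h) = (⅙)*(-2) = -⅓)
(r(-2, 5) + f(y(-2)))*J(3) = (6 - ⅓)*3² = (17/3)*9 = 51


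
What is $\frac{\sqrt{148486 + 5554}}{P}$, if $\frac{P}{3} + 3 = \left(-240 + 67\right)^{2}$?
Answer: $\frac{\sqrt{38510}}{44889} \approx 0.0043717$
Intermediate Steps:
$P = 89778$ ($P = -9 + 3 \left(-240 + 67\right)^{2} = -9 + 3 \left(-173\right)^{2} = -9 + 3 \cdot 29929 = -9 + 89787 = 89778$)
$\frac{\sqrt{148486 + 5554}}{P} = \frac{\sqrt{148486 + 5554}}{89778} = \sqrt{154040} \cdot \frac{1}{89778} = 2 \sqrt{38510} \cdot \frac{1}{89778} = \frac{\sqrt{38510}}{44889}$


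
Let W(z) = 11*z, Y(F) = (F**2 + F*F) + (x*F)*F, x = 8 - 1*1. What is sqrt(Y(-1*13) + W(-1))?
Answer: sqrt(1510) ≈ 38.859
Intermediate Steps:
x = 7 (x = 8 - 1 = 7)
Y(F) = 9*F**2 (Y(F) = (F**2 + F*F) + (7*F)*F = (F**2 + F**2) + 7*F**2 = 2*F**2 + 7*F**2 = 9*F**2)
sqrt(Y(-1*13) + W(-1)) = sqrt(9*(-1*13)**2 + 11*(-1)) = sqrt(9*(-13)**2 - 11) = sqrt(9*169 - 11) = sqrt(1521 - 11) = sqrt(1510)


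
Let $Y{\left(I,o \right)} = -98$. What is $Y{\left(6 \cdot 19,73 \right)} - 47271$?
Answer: $-47369$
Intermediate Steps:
$Y{\left(6 \cdot 19,73 \right)} - 47271 = -98 - 47271 = -47369$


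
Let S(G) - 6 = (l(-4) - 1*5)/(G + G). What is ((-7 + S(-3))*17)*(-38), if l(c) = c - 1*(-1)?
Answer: -646/3 ≈ -215.33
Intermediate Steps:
l(c) = 1 + c (l(c) = c + 1 = 1 + c)
S(G) = 6 - 4/G (S(G) = 6 + ((1 - 4) - 1*5)/(G + G) = 6 + (-3 - 5)/((2*G)) = 6 - 4/G)
((-7 + S(-3))*17)*(-38) = ((-7 + (6 - 4/(-3)))*17)*(-38) = ((-7 + (6 - 4*(-1/3)))*17)*(-38) = ((-7 + (6 + 4/3))*17)*(-38) = ((-7 + 22/3)*17)*(-38) = ((1/3)*17)*(-38) = (17/3)*(-38) = -646/3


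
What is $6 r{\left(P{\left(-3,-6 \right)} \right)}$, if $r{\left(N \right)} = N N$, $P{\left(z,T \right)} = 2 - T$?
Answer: $384$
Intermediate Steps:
$r{\left(N \right)} = N^{2}$
$6 r{\left(P{\left(-3,-6 \right)} \right)} = 6 \left(2 - -6\right)^{2} = 6 \left(2 + 6\right)^{2} = 6 \cdot 8^{2} = 6 \cdot 64 = 384$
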